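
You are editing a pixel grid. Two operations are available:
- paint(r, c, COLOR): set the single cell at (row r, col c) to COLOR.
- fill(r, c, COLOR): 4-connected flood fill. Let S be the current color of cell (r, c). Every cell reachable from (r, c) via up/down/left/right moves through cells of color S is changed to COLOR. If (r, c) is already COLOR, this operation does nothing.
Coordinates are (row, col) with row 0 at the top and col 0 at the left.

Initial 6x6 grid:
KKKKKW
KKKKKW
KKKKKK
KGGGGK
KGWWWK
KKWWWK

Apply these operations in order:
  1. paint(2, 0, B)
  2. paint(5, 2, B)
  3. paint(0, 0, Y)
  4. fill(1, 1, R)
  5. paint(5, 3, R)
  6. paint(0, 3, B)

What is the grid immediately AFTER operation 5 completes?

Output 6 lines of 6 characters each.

Answer: YRRRRW
RRRRRW
BRRRRR
KGGGGR
KGWWWR
KKBRWR

Derivation:
After op 1 paint(2,0,B):
KKKKKW
KKKKKW
BKKKKK
KGGGGK
KGWWWK
KKWWWK
After op 2 paint(5,2,B):
KKKKKW
KKKKKW
BKKKKK
KGGGGK
KGWWWK
KKBWWK
After op 3 paint(0,0,Y):
YKKKKW
KKKKKW
BKKKKK
KGGGGK
KGWWWK
KKBWWK
After op 4 fill(1,1,R) [17 cells changed]:
YRRRRW
RRRRRW
BRRRRR
KGGGGR
KGWWWR
KKBWWR
After op 5 paint(5,3,R):
YRRRRW
RRRRRW
BRRRRR
KGGGGR
KGWWWR
KKBRWR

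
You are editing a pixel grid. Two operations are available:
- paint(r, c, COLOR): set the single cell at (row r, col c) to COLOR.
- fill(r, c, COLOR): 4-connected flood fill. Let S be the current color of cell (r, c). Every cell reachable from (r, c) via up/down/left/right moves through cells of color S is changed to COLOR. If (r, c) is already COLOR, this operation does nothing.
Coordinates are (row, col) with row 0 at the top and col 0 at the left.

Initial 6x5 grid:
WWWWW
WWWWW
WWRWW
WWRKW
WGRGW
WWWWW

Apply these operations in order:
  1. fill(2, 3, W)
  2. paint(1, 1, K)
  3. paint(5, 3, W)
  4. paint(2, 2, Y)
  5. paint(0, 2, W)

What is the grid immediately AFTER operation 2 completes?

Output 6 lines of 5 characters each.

Answer: WWWWW
WKWWW
WWRWW
WWRKW
WGRGW
WWWWW

Derivation:
After op 1 fill(2,3,W) [0 cells changed]:
WWWWW
WWWWW
WWRWW
WWRKW
WGRGW
WWWWW
After op 2 paint(1,1,K):
WWWWW
WKWWW
WWRWW
WWRKW
WGRGW
WWWWW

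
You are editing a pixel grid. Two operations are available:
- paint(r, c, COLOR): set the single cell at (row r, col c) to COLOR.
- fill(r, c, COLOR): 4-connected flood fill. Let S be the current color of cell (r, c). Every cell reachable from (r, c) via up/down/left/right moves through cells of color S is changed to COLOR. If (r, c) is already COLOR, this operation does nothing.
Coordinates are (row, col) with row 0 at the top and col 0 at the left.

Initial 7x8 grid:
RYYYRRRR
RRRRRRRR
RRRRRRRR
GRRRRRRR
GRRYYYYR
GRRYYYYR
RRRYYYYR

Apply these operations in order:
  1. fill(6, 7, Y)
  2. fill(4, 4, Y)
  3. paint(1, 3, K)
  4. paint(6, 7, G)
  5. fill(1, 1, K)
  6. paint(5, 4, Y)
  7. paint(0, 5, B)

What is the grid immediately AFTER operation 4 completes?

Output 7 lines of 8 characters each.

After op 1 fill(6,7,Y) [38 cells changed]:
YYYYYYYY
YYYYYYYY
YYYYYYYY
GYYYYYYY
GYYYYYYY
GYYYYYYY
YYYYYYYY
After op 2 fill(4,4,Y) [0 cells changed]:
YYYYYYYY
YYYYYYYY
YYYYYYYY
GYYYYYYY
GYYYYYYY
GYYYYYYY
YYYYYYYY
After op 3 paint(1,3,K):
YYYYYYYY
YYYKYYYY
YYYYYYYY
GYYYYYYY
GYYYYYYY
GYYYYYYY
YYYYYYYY
After op 4 paint(6,7,G):
YYYYYYYY
YYYKYYYY
YYYYYYYY
GYYYYYYY
GYYYYYYY
GYYYYYYY
YYYYYYYG

Answer: YYYYYYYY
YYYKYYYY
YYYYYYYY
GYYYYYYY
GYYYYYYY
GYYYYYYY
YYYYYYYG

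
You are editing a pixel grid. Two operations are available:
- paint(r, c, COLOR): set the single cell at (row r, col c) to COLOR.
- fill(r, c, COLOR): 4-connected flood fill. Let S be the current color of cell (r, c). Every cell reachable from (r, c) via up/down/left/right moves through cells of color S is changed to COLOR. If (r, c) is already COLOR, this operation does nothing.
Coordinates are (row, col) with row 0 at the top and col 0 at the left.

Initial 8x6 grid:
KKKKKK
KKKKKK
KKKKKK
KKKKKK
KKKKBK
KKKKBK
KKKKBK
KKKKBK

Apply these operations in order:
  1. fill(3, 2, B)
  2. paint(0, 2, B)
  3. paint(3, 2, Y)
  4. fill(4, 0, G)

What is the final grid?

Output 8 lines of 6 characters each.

After op 1 fill(3,2,B) [44 cells changed]:
BBBBBB
BBBBBB
BBBBBB
BBBBBB
BBBBBB
BBBBBB
BBBBBB
BBBBBB
After op 2 paint(0,2,B):
BBBBBB
BBBBBB
BBBBBB
BBBBBB
BBBBBB
BBBBBB
BBBBBB
BBBBBB
After op 3 paint(3,2,Y):
BBBBBB
BBBBBB
BBBBBB
BBYBBB
BBBBBB
BBBBBB
BBBBBB
BBBBBB
After op 4 fill(4,0,G) [47 cells changed]:
GGGGGG
GGGGGG
GGGGGG
GGYGGG
GGGGGG
GGGGGG
GGGGGG
GGGGGG

Answer: GGGGGG
GGGGGG
GGGGGG
GGYGGG
GGGGGG
GGGGGG
GGGGGG
GGGGGG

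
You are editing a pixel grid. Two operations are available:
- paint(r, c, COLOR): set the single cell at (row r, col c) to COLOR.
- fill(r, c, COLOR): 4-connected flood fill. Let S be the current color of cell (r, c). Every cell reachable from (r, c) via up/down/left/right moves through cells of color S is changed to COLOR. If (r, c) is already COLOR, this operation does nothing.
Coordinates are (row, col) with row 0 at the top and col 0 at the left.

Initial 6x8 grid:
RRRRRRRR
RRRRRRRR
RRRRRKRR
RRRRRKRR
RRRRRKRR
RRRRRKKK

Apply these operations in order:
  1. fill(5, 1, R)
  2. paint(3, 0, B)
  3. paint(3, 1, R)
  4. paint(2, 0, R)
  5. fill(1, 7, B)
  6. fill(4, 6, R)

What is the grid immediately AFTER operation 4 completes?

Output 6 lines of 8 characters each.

After op 1 fill(5,1,R) [0 cells changed]:
RRRRRRRR
RRRRRRRR
RRRRRKRR
RRRRRKRR
RRRRRKRR
RRRRRKKK
After op 2 paint(3,0,B):
RRRRRRRR
RRRRRRRR
RRRRRKRR
BRRRRKRR
RRRRRKRR
RRRRRKKK
After op 3 paint(3,1,R):
RRRRRRRR
RRRRRRRR
RRRRRKRR
BRRRRKRR
RRRRRKRR
RRRRRKKK
After op 4 paint(2,0,R):
RRRRRRRR
RRRRRRRR
RRRRRKRR
BRRRRKRR
RRRRRKRR
RRRRRKKK

Answer: RRRRRRRR
RRRRRRRR
RRRRRKRR
BRRRRKRR
RRRRRKRR
RRRRRKKK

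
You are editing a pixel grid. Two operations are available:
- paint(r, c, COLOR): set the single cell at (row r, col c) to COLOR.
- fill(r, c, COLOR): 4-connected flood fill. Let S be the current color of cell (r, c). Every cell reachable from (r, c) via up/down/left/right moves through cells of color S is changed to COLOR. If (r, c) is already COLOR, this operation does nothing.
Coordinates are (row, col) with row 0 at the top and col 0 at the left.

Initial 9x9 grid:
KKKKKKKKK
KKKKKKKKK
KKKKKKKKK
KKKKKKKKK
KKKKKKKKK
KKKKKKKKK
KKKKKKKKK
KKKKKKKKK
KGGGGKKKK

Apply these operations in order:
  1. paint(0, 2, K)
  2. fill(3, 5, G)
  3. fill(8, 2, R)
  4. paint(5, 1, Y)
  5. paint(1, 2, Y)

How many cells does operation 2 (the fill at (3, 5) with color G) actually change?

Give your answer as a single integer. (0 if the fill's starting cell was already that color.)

Answer: 77

Derivation:
After op 1 paint(0,2,K):
KKKKKKKKK
KKKKKKKKK
KKKKKKKKK
KKKKKKKKK
KKKKKKKKK
KKKKKKKKK
KKKKKKKKK
KKKKKKKKK
KGGGGKKKK
After op 2 fill(3,5,G) [77 cells changed]:
GGGGGGGGG
GGGGGGGGG
GGGGGGGGG
GGGGGGGGG
GGGGGGGGG
GGGGGGGGG
GGGGGGGGG
GGGGGGGGG
GGGGGGGGG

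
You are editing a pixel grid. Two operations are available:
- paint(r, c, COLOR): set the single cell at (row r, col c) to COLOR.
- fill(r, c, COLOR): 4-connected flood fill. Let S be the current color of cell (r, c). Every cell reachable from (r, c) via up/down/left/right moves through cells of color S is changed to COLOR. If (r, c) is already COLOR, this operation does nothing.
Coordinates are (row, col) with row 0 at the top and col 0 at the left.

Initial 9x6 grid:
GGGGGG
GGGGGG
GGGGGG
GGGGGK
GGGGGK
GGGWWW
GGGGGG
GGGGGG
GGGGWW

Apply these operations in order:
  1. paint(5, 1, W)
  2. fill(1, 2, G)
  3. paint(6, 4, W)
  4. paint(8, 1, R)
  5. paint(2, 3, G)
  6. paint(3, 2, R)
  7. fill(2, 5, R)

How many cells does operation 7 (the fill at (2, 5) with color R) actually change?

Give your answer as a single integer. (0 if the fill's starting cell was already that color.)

Answer: 43

Derivation:
After op 1 paint(5,1,W):
GGGGGG
GGGGGG
GGGGGG
GGGGGK
GGGGGK
GWGWWW
GGGGGG
GGGGGG
GGGGWW
After op 2 fill(1,2,G) [0 cells changed]:
GGGGGG
GGGGGG
GGGGGG
GGGGGK
GGGGGK
GWGWWW
GGGGGG
GGGGGG
GGGGWW
After op 3 paint(6,4,W):
GGGGGG
GGGGGG
GGGGGG
GGGGGK
GGGGGK
GWGWWW
GGGGWG
GGGGGG
GGGGWW
After op 4 paint(8,1,R):
GGGGGG
GGGGGG
GGGGGG
GGGGGK
GGGGGK
GWGWWW
GGGGWG
GGGGGG
GRGGWW
After op 5 paint(2,3,G):
GGGGGG
GGGGGG
GGGGGG
GGGGGK
GGGGGK
GWGWWW
GGGGWG
GGGGGG
GRGGWW
After op 6 paint(3,2,R):
GGGGGG
GGGGGG
GGGGGG
GGRGGK
GGGGGK
GWGWWW
GGGGWG
GGGGGG
GRGGWW
After op 7 fill(2,5,R) [43 cells changed]:
RRRRRR
RRRRRR
RRRRRR
RRRRRK
RRRRRK
RWRWWW
RRRRWR
RRRRRR
RRRRWW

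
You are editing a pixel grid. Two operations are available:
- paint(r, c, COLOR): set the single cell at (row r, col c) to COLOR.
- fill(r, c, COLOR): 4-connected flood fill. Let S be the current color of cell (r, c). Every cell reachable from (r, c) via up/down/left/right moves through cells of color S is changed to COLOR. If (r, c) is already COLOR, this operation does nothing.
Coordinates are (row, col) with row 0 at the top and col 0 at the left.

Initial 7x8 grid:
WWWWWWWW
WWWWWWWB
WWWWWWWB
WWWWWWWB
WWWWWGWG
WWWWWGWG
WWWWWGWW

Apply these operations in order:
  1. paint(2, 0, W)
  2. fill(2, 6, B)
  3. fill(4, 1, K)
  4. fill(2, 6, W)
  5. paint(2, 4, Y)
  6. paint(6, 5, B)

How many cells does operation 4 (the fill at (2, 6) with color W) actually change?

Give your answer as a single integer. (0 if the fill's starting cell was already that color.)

Answer: 51

Derivation:
After op 1 paint(2,0,W):
WWWWWWWW
WWWWWWWB
WWWWWWWB
WWWWWWWB
WWWWWGWG
WWWWWGWG
WWWWWGWW
After op 2 fill(2,6,B) [48 cells changed]:
BBBBBBBB
BBBBBBBB
BBBBBBBB
BBBBBBBB
BBBBBGBG
BBBBBGBG
BBBBBGBB
After op 3 fill(4,1,K) [51 cells changed]:
KKKKKKKK
KKKKKKKK
KKKKKKKK
KKKKKKKK
KKKKKGKG
KKKKKGKG
KKKKKGKK
After op 4 fill(2,6,W) [51 cells changed]:
WWWWWWWW
WWWWWWWW
WWWWWWWW
WWWWWWWW
WWWWWGWG
WWWWWGWG
WWWWWGWW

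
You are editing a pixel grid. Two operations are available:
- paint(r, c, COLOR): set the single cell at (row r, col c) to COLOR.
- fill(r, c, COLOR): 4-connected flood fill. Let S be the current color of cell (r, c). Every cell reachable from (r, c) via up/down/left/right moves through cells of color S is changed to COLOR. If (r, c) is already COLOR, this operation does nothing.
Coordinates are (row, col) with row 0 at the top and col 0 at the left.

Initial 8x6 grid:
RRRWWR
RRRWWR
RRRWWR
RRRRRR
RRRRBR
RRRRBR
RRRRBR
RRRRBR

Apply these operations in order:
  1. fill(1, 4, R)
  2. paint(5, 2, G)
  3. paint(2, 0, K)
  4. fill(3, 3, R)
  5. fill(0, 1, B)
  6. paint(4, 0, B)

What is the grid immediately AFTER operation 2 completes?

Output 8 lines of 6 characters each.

After op 1 fill(1,4,R) [6 cells changed]:
RRRRRR
RRRRRR
RRRRRR
RRRRRR
RRRRBR
RRRRBR
RRRRBR
RRRRBR
After op 2 paint(5,2,G):
RRRRRR
RRRRRR
RRRRRR
RRRRRR
RRRRBR
RRGRBR
RRRRBR
RRRRBR

Answer: RRRRRR
RRRRRR
RRRRRR
RRRRRR
RRRRBR
RRGRBR
RRRRBR
RRRRBR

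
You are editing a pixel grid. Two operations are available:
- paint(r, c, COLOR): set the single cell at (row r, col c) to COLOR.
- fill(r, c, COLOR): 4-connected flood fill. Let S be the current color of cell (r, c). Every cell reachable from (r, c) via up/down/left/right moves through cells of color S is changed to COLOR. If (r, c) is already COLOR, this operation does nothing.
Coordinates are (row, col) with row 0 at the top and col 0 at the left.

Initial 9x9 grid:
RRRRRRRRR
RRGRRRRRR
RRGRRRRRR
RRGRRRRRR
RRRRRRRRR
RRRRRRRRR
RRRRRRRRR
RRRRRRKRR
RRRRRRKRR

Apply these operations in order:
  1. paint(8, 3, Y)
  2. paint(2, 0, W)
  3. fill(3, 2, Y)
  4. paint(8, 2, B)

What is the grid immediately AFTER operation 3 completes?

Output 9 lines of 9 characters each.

Answer: RRRRRRRRR
RRYRRRRRR
WRYRRRRRR
RRYRRRRRR
RRRRRRRRR
RRRRRRRRR
RRRRRRRRR
RRRRRRKRR
RRRYRRKRR

Derivation:
After op 1 paint(8,3,Y):
RRRRRRRRR
RRGRRRRRR
RRGRRRRRR
RRGRRRRRR
RRRRRRRRR
RRRRRRRRR
RRRRRRRRR
RRRRRRKRR
RRRYRRKRR
After op 2 paint(2,0,W):
RRRRRRRRR
RRGRRRRRR
WRGRRRRRR
RRGRRRRRR
RRRRRRRRR
RRRRRRRRR
RRRRRRRRR
RRRRRRKRR
RRRYRRKRR
After op 3 fill(3,2,Y) [3 cells changed]:
RRRRRRRRR
RRYRRRRRR
WRYRRRRRR
RRYRRRRRR
RRRRRRRRR
RRRRRRRRR
RRRRRRRRR
RRRRRRKRR
RRRYRRKRR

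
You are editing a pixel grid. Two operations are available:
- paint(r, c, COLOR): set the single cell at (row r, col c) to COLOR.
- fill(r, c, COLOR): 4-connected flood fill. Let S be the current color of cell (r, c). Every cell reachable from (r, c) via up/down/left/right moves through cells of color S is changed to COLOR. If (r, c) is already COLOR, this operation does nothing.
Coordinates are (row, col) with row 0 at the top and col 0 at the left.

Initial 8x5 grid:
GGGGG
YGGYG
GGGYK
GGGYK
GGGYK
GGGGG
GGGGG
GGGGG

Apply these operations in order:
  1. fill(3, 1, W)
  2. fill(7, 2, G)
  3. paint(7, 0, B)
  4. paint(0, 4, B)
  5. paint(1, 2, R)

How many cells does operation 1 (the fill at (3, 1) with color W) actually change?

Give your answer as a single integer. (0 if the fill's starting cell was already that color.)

Answer: 32

Derivation:
After op 1 fill(3,1,W) [32 cells changed]:
WWWWW
YWWYW
WWWYK
WWWYK
WWWYK
WWWWW
WWWWW
WWWWW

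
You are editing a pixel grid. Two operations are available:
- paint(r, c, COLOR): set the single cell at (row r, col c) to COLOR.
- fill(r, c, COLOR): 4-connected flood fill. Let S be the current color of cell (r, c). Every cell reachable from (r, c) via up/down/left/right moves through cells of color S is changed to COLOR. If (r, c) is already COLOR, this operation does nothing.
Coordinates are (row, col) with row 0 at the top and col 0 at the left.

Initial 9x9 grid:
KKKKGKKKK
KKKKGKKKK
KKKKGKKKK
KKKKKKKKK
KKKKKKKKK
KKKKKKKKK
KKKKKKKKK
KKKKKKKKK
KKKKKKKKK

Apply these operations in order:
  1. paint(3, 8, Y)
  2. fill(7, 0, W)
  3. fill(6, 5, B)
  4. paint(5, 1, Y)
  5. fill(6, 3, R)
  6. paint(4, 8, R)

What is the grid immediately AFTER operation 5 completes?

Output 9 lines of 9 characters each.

Answer: RRRRGRRRR
RRRRGRRRR
RRRRGRRRR
RRRRRRRRY
RRRRRRRRR
RYRRRRRRR
RRRRRRRRR
RRRRRRRRR
RRRRRRRRR

Derivation:
After op 1 paint(3,8,Y):
KKKKGKKKK
KKKKGKKKK
KKKKGKKKK
KKKKKKKKY
KKKKKKKKK
KKKKKKKKK
KKKKKKKKK
KKKKKKKKK
KKKKKKKKK
After op 2 fill(7,0,W) [77 cells changed]:
WWWWGWWWW
WWWWGWWWW
WWWWGWWWW
WWWWWWWWY
WWWWWWWWW
WWWWWWWWW
WWWWWWWWW
WWWWWWWWW
WWWWWWWWW
After op 3 fill(6,5,B) [77 cells changed]:
BBBBGBBBB
BBBBGBBBB
BBBBGBBBB
BBBBBBBBY
BBBBBBBBB
BBBBBBBBB
BBBBBBBBB
BBBBBBBBB
BBBBBBBBB
After op 4 paint(5,1,Y):
BBBBGBBBB
BBBBGBBBB
BBBBGBBBB
BBBBBBBBY
BBBBBBBBB
BYBBBBBBB
BBBBBBBBB
BBBBBBBBB
BBBBBBBBB
After op 5 fill(6,3,R) [76 cells changed]:
RRRRGRRRR
RRRRGRRRR
RRRRGRRRR
RRRRRRRRY
RRRRRRRRR
RYRRRRRRR
RRRRRRRRR
RRRRRRRRR
RRRRRRRRR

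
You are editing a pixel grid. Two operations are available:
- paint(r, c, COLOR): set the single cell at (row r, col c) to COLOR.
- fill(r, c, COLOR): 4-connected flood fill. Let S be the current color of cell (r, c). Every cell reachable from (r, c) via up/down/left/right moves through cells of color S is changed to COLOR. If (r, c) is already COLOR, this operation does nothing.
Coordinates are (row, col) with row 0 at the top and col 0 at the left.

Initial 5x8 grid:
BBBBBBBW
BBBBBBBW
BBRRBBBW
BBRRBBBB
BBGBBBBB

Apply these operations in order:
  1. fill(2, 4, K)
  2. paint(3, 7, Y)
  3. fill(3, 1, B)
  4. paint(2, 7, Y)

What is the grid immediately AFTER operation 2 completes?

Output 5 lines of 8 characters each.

After op 1 fill(2,4,K) [32 cells changed]:
KKKKKKKW
KKKKKKKW
KKRRKKKW
KKRRKKKK
KKGKKKKK
After op 2 paint(3,7,Y):
KKKKKKKW
KKKKKKKW
KKRRKKKW
KKRRKKKY
KKGKKKKK

Answer: KKKKKKKW
KKKKKKKW
KKRRKKKW
KKRRKKKY
KKGKKKKK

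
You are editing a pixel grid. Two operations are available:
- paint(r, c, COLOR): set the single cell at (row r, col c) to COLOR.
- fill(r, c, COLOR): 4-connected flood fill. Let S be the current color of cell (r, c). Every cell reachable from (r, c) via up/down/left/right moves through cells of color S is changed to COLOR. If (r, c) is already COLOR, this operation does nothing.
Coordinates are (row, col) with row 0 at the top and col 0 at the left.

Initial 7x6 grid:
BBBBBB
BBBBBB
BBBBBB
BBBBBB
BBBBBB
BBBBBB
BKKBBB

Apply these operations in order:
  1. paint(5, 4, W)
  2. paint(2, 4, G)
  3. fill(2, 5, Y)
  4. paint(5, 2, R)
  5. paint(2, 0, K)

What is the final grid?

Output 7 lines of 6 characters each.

After op 1 paint(5,4,W):
BBBBBB
BBBBBB
BBBBBB
BBBBBB
BBBBBB
BBBBWB
BKKBBB
After op 2 paint(2,4,G):
BBBBBB
BBBBBB
BBBBGB
BBBBBB
BBBBBB
BBBBWB
BKKBBB
After op 3 fill(2,5,Y) [38 cells changed]:
YYYYYY
YYYYYY
YYYYGY
YYYYYY
YYYYYY
YYYYWY
YKKYYY
After op 4 paint(5,2,R):
YYYYYY
YYYYYY
YYYYGY
YYYYYY
YYYYYY
YYRYWY
YKKYYY
After op 5 paint(2,0,K):
YYYYYY
YYYYYY
KYYYGY
YYYYYY
YYYYYY
YYRYWY
YKKYYY

Answer: YYYYYY
YYYYYY
KYYYGY
YYYYYY
YYYYYY
YYRYWY
YKKYYY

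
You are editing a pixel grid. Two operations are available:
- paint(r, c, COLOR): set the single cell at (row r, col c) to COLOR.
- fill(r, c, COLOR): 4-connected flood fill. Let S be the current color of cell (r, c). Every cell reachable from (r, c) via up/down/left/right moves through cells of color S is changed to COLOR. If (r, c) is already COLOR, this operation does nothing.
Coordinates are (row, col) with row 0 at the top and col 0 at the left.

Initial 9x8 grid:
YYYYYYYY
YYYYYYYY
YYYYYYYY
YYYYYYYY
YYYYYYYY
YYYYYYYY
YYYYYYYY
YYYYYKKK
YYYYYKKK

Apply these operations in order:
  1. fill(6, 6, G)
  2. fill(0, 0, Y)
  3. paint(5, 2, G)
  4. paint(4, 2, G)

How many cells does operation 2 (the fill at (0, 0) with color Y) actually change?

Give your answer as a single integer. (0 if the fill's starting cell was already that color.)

After op 1 fill(6,6,G) [66 cells changed]:
GGGGGGGG
GGGGGGGG
GGGGGGGG
GGGGGGGG
GGGGGGGG
GGGGGGGG
GGGGGGGG
GGGGGKKK
GGGGGKKK
After op 2 fill(0,0,Y) [66 cells changed]:
YYYYYYYY
YYYYYYYY
YYYYYYYY
YYYYYYYY
YYYYYYYY
YYYYYYYY
YYYYYYYY
YYYYYKKK
YYYYYKKK

Answer: 66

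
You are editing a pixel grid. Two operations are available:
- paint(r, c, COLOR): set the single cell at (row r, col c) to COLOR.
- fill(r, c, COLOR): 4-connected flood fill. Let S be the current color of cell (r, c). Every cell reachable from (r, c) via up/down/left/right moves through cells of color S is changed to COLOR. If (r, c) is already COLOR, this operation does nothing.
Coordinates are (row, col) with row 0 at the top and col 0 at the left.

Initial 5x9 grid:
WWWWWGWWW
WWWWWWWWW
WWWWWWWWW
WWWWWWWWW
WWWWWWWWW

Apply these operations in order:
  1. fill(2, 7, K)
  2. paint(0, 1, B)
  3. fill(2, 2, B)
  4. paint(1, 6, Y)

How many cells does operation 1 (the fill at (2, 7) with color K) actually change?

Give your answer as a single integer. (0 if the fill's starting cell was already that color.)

After op 1 fill(2,7,K) [44 cells changed]:
KKKKKGKKK
KKKKKKKKK
KKKKKKKKK
KKKKKKKKK
KKKKKKKKK

Answer: 44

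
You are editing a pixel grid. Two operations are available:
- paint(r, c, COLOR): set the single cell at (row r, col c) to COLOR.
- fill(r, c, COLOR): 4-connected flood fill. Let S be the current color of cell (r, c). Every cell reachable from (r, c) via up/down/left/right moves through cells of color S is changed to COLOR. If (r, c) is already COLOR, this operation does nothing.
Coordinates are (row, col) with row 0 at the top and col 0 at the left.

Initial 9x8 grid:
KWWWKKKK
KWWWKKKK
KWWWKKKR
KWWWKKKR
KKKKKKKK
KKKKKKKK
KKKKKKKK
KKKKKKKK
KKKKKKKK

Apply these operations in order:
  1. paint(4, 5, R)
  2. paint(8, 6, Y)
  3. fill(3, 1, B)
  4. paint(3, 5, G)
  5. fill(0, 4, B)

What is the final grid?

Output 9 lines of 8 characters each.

Answer: BBBBBBBB
BBBBBBBB
BBBBBBBR
BBBBBGBR
BBBBBRBB
BBBBBBBB
BBBBBBBB
BBBBBBBB
BBBBBBYB

Derivation:
After op 1 paint(4,5,R):
KWWWKKKK
KWWWKKKK
KWWWKKKR
KWWWKKKR
KKKKKRKK
KKKKKKKK
KKKKKKKK
KKKKKKKK
KKKKKKKK
After op 2 paint(8,6,Y):
KWWWKKKK
KWWWKKKK
KWWWKKKR
KWWWKKKR
KKKKKRKK
KKKKKKKK
KKKKKKKK
KKKKKKKK
KKKKKKYK
After op 3 fill(3,1,B) [12 cells changed]:
KBBBKKKK
KBBBKKKK
KBBBKKKR
KBBBKKKR
KKKKKRKK
KKKKKKKK
KKKKKKKK
KKKKKKKK
KKKKKKYK
After op 4 paint(3,5,G):
KBBBKKKK
KBBBKKKK
KBBBKKKR
KBBBKGKR
KKKKKRKK
KKKKKKKK
KKKKKKKK
KKKKKKKK
KKKKKKYK
After op 5 fill(0,4,B) [55 cells changed]:
BBBBBBBB
BBBBBBBB
BBBBBBBR
BBBBBGBR
BBBBBRBB
BBBBBBBB
BBBBBBBB
BBBBBBBB
BBBBBBYB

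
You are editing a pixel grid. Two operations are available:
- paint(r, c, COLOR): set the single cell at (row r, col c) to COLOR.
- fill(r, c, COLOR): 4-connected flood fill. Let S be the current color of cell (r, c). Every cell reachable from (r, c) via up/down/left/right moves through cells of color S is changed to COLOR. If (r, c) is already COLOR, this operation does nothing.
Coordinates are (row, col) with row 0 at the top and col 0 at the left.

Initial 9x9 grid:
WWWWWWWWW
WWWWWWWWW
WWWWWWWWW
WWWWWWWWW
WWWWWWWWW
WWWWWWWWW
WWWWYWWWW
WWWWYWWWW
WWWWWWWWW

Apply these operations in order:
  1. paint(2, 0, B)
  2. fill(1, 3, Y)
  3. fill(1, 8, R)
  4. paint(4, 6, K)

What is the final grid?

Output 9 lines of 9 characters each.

After op 1 paint(2,0,B):
WWWWWWWWW
WWWWWWWWW
BWWWWWWWW
WWWWWWWWW
WWWWWWWWW
WWWWWWWWW
WWWWYWWWW
WWWWYWWWW
WWWWWWWWW
After op 2 fill(1,3,Y) [78 cells changed]:
YYYYYYYYY
YYYYYYYYY
BYYYYYYYY
YYYYYYYYY
YYYYYYYYY
YYYYYYYYY
YYYYYYYYY
YYYYYYYYY
YYYYYYYYY
After op 3 fill(1,8,R) [80 cells changed]:
RRRRRRRRR
RRRRRRRRR
BRRRRRRRR
RRRRRRRRR
RRRRRRRRR
RRRRRRRRR
RRRRRRRRR
RRRRRRRRR
RRRRRRRRR
After op 4 paint(4,6,K):
RRRRRRRRR
RRRRRRRRR
BRRRRRRRR
RRRRRRRRR
RRRRRRKRR
RRRRRRRRR
RRRRRRRRR
RRRRRRRRR
RRRRRRRRR

Answer: RRRRRRRRR
RRRRRRRRR
BRRRRRRRR
RRRRRRRRR
RRRRRRKRR
RRRRRRRRR
RRRRRRRRR
RRRRRRRRR
RRRRRRRRR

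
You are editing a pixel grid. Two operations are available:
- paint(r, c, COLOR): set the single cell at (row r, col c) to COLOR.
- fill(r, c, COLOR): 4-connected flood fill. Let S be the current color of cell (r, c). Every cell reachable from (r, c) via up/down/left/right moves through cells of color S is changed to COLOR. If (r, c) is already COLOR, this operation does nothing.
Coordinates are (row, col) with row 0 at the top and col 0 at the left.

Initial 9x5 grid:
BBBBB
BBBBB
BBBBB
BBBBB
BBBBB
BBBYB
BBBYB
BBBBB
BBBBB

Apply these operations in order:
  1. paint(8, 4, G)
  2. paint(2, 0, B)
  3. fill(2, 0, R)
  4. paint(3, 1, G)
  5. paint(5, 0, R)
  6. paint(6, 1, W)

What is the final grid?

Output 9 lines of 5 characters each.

After op 1 paint(8,4,G):
BBBBB
BBBBB
BBBBB
BBBBB
BBBBB
BBBYB
BBBYB
BBBBB
BBBBG
After op 2 paint(2,0,B):
BBBBB
BBBBB
BBBBB
BBBBB
BBBBB
BBBYB
BBBYB
BBBBB
BBBBG
After op 3 fill(2,0,R) [42 cells changed]:
RRRRR
RRRRR
RRRRR
RRRRR
RRRRR
RRRYR
RRRYR
RRRRR
RRRRG
After op 4 paint(3,1,G):
RRRRR
RRRRR
RRRRR
RGRRR
RRRRR
RRRYR
RRRYR
RRRRR
RRRRG
After op 5 paint(5,0,R):
RRRRR
RRRRR
RRRRR
RGRRR
RRRRR
RRRYR
RRRYR
RRRRR
RRRRG
After op 6 paint(6,1,W):
RRRRR
RRRRR
RRRRR
RGRRR
RRRRR
RRRYR
RWRYR
RRRRR
RRRRG

Answer: RRRRR
RRRRR
RRRRR
RGRRR
RRRRR
RRRYR
RWRYR
RRRRR
RRRRG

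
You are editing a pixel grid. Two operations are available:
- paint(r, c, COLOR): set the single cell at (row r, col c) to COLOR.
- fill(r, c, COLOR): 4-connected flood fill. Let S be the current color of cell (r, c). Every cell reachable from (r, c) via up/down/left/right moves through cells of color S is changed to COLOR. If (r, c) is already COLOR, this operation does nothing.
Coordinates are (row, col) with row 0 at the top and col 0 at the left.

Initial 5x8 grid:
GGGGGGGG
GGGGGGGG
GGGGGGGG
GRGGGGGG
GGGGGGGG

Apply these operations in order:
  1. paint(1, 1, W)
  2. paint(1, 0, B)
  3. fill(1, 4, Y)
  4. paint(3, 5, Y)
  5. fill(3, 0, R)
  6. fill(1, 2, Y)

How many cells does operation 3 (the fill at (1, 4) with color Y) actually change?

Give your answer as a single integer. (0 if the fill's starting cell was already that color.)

Answer: 37

Derivation:
After op 1 paint(1,1,W):
GGGGGGGG
GWGGGGGG
GGGGGGGG
GRGGGGGG
GGGGGGGG
After op 2 paint(1,0,B):
GGGGGGGG
BWGGGGGG
GGGGGGGG
GRGGGGGG
GGGGGGGG
After op 3 fill(1,4,Y) [37 cells changed]:
YYYYYYYY
BWYYYYYY
YYYYYYYY
YRYYYYYY
YYYYYYYY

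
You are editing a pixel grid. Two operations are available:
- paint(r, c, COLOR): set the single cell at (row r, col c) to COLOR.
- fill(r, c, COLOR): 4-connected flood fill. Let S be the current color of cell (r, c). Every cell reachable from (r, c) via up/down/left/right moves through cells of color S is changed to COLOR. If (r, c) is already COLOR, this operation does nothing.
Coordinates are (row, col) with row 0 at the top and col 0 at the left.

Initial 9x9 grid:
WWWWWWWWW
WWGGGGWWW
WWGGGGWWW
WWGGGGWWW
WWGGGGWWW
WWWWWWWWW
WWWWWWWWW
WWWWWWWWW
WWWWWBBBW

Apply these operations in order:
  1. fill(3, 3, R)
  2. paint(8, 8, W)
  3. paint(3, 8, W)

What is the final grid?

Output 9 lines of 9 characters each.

After op 1 fill(3,3,R) [16 cells changed]:
WWWWWWWWW
WWRRRRWWW
WWRRRRWWW
WWRRRRWWW
WWRRRRWWW
WWWWWWWWW
WWWWWWWWW
WWWWWWWWW
WWWWWBBBW
After op 2 paint(8,8,W):
WWWWWWWWW
WWRRRRWWW
WWRRRRWWW
WWRRRRWWW
WWRRRRWWW
WWWWWWWWW
WWWWWWWWW
WWWWWWWWW
WWWWWBBBW
After op 3 paint(3,8,W):
WWWWWWWWW
WWRRRRWWW
WWRRRRWWW
WWRRRRWWW
WWRRRRWWW
WWWWWWWWW
WWWWWWWWW
WWWWWWWWW
WWWWWBBBW

Answer: WWWWWWWWW
WWRRRRWWW
WWRRRRWWW
WWRRRRWWW
WWRRRRWWW
WWWWWWWWW
WWWWWWWWW
WWWWWWWWW
WWWWWBBBW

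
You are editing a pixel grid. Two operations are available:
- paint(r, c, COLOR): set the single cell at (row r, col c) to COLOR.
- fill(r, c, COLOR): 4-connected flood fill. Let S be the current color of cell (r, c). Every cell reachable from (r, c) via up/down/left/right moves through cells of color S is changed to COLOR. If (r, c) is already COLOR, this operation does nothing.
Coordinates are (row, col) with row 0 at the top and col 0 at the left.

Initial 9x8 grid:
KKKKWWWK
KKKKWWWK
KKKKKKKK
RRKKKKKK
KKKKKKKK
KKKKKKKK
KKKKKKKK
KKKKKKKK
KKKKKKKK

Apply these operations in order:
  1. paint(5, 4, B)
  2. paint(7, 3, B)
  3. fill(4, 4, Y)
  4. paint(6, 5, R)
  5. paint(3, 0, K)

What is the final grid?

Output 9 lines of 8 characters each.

After op 1 paint(5,4,B):
KKKKWWWK
KKKKWWWK
KKKKKKKK
RRKKKKKK
KKKKKKKK
KKKKBKKK
KKKKKKKK
KKKKKKKK
KKKKKKKK
After op 2 paint(7,3,B):
KKKKWWWK
KKKKWWWK
KKKKKKKK
RRKKKKKK
KKKKKKKK
KKKKBKKK
KKKKKKKK
KKKBKKKK
KKKKKKKK
After op 3 fill(4,4,Y) [62 cells changed]:
YYYYWWWY
YYYYWWWY
YYYYYYYY
RRYYYYYY
YYYYYYYY
YYYYBYYY
YYYYYYYY
YYYBYYYY
YYYYYYYY
After op 4 paint(6,5,R):
YYYYWWWY
YYYYWWWY
YYYYYYYY
RRYYYYYY
YYYYYYYY
YYYYBYYY
YYYYYRYY
YYYBYYYY
YYYYYYYY
After op 5 paint(3,0,K):
YYYYWWWY
YYYYWWWY
YYYYYYYY
KRYYYYYY
YYYYYYYY
YYYYBYYY
YYYYYRYY
YYYBYYYY
YYYYYYYY

Answer: YYYYWWWY
YYYYWWWY
YYYYYYYY
KRYYYYYY
YYYYYYYY
YYYYBYYY
YYYYYRYY
YYYBYYYY
YYYYYYYY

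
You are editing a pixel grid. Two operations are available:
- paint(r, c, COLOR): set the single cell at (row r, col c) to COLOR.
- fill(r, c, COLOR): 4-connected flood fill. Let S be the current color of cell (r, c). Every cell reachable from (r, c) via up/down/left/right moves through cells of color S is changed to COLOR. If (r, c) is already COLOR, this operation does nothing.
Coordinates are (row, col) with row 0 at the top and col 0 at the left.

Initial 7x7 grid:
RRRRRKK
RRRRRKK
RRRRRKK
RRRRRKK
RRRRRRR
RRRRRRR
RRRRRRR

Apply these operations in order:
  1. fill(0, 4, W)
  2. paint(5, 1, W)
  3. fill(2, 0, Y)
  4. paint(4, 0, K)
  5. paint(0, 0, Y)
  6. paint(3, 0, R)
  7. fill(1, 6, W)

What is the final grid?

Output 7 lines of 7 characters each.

After op 1 fill(0,4,W) [41 cells changed]:
WWWWWKK
WWWWWKK
WWWWWKK
WWWWWKK
WWWWWWW
WWWWWWW
WWWWWWW
After op 2 paint(5,1,W):
WWWWWKK
WWWWWKK
WWWWWKK
WWWWWKK
WWWWWWW
WWWWWWW
WWWWWWW
After op 3 fill(2,0,Y) [41 cells changed]:
YYYYYKK
YYYYYKK
YYYYYKK
YYYYYKK
YYYYYYY
YYYYYYY
YYYYYYY
After op 4 paint(4,0,K):
YYYYYKK
YYYYYKK
YYYYYKK
YYYYYKK
KYYYYYY
YYYYYYY
YYYYYYY
After op 5 paint(0,0,Y):
YYYYYKK
YYYYYKK
YYYYYKK
YYYYYKK
KYYYYYY
YYYYYYY
YYYYYYY
After op 6 paint(3,0,R):
YYYYYKK
YYYYYKK
YYYYYKK
RYYYYKK
KYYYYYY
YYYYYYY
YYYYYYY
After op 7 fill(1,6,W) [8 cells changed]:
YYYYYWW
YYYYYWW
YYYYYWW
RYYYYWW
KYYYYYY
YYYYYYY
YYYYYYY

Answer: YYYYYWW
YYYYYWW
YYYYYWW
RYYYYWW
KYYYYYY
YYYYYYY
YYYYYYY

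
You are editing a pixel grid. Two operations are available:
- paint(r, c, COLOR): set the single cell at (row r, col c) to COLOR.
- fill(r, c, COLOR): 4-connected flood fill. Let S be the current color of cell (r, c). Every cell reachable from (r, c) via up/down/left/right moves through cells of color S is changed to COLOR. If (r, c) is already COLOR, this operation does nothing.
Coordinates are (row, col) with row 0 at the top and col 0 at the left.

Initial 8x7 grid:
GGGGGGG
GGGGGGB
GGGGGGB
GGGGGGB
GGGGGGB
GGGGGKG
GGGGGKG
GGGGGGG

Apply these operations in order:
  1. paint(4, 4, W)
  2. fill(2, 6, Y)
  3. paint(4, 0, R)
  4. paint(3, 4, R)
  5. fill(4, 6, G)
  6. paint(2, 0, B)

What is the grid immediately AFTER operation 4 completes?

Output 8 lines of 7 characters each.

Answer: GGGGGGG
GGGGGGY
GGGGGGY
GGGGRGY
RGGGWGY
GGGGGKG
GGGGGKG
GGGGGGG

Derivation:
After op 1 paint(4,4,W):
GGGGGGG
GGGGGGB
GGGGGGB
GGGGGGB
GGGGWGB
GGGGGKG
GGGGGKG
GGGGGGG
After op 2 fill(2,6,Y) [4 cells changed]:
GGGGGGG
GGGGGGY
GGGGGGY
GGGGGGY
GGGGWGY
GGGGGKG
GGGGGKG
GGGGGGG
After op 3 paint(4,0,R):
GGGGGGG
GGGGGGY
GGGGGGY
GGGGGGY
RGGGWGY
GGGGGKG
GGGGGKG
GGGGGGG
After op 4 paint(3,4,R):
GGGGGGG
GGGGGGY
GGGGGGY
GGGGRGY
RGGGWGY
GGGGGKG
GGGGGKG
GGGGGGG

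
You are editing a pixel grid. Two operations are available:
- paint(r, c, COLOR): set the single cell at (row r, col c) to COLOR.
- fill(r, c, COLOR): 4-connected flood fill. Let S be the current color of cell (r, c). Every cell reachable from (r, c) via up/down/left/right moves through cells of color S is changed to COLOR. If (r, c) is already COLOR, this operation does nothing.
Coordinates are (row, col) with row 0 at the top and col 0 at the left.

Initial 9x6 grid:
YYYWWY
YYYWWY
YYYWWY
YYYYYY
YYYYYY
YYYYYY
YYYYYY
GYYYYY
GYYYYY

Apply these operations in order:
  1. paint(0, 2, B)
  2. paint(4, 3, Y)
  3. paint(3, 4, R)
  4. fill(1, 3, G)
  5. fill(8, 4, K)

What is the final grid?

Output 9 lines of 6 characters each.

After op 1 paint(0,2,B):
YYBWWY
YYYWWY
YYYWWY
YYYYYY
YYYYYY
YYYYYY
YYYYYY
GYYYYY
GYYYYY
After op 2 paint(4,3,Y):
YYBWWY
YYYWWY
YYYWWY
YYYYYY
YYYYYY
YYYYYY
YYYYYY
GYYYYY
GYYYYY
After op 3 paint(3,4,R):
YYBWWY
YYYWWY
YYYWWY
YYYYRY
YYYYYY
YYYYYY
YYYYYY
GYYYYY
GYYYYY
After op 4 fill(1,3,G) [6 cells changed]:
YYBGGY
YYYGGY
YYYGGY
YYYYRY
YYYYYY
YYYYYY
YYYYYY
GYYYYY
GYYYYY
After op 5 fill(8,4,K) [44 cells changed]:
KKBGGK
KKKGGK
KKKGGK
KKKKRK
KKKKKK
KKKKKK
KKKKKK
GKKKKK
GKKKKK

Answer: KKBGGK
KKKGGK
KKKGGK
KKKKRK
KKKKKK
KKKKKK
KKKKKK
GKKKKK
GKKKKK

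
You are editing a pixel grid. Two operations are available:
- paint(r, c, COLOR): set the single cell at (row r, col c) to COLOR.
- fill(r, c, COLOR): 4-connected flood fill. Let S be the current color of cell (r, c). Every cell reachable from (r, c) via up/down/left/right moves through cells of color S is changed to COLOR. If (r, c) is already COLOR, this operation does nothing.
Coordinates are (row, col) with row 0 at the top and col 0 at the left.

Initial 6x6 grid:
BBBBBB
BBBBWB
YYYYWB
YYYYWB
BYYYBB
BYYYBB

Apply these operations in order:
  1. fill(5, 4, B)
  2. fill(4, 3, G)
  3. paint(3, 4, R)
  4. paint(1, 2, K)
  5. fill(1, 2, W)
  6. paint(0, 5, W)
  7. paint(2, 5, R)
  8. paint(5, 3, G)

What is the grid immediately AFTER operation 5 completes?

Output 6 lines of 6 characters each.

Answer: BBBBBB
BBWBWB
GGGGWB
GGGGRB
BGGGBB
BGGGBB

Derivation:
After op 1 fill(5,4,B) [0 cells changed]:
BBBBBB
BBBBWB
YYYYWB
YYYYWB
BYYYBB
BYYYBB
After op 2 fill(4,3,G) [14 cells changed]:
BBBBBB
BBBBWB
GGGGWB
GGGGWB
BGGGBB
BGGGBB
After op 3 paint(3,4,R):
BBBBBB
BBBBWB
GGGGWB
GGGGRB
BGGGBB
BGGGBB
After op 4 paint(1,2,K):
BBBBBB
BBKBWB
GGGGWB
GGGGRB
BGGGBB
BGGGBB
After op 5 fill(1,2,W) [1 cells changed]:
BBBBBB
BBWBWB
GGGGWB
GGGGRB
BGGGBB
BGGGBB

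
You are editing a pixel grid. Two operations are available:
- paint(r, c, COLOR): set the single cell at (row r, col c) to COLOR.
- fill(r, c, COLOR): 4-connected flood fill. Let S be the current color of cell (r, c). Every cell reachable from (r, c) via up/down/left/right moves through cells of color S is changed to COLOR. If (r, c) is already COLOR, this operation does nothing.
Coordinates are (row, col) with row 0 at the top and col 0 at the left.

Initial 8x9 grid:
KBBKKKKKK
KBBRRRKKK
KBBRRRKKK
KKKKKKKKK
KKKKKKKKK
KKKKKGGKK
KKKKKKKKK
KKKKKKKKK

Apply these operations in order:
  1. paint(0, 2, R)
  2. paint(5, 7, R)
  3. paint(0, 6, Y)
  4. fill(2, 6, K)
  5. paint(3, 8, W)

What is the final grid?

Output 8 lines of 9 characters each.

Answer: KBRKKKYKK
KBBRRRKKK
KBBRRRKKK
KKKKKKKKW
KKKKKKKKK
KKKKKGGRK
KKKKKKKKK
KKKKKKKKK

Derivation:
After op 1 paint(0,2,R):
KBRKKKKKK
KBBRRRKKK
KBBRRRKKK
KKKKKKKKK
KKKKKKKKK
KKKKKGGKK
KKKKKKKKK
KKKKKKKKK
After op 2 paint(5,7,R):
KBRKKKKKK
KBBRRRKKK
KBBRRRKKK
KKKKKKKKK
KKKKKKKKK
KKKKKGGRK
KKKKKKKKK
KKKKKKKKK
After op 3 paint(0,6,Y):
KBRKKKYKK
KBBRRRKKK
KBBRRRKKK
KKKKKKKKK
KKKKKKKKK
KKKKKGGRK
KKKKKKKKK
KKKKKKKKK
After op 4 fill(2,6,K) [0 cells changed]:
KBRKKKYKK
KBBRRRKKK
KBBRRRKKK
KKKKKKKKK
KKKKKKKKK
KKKKKGGRK
KKKKKKKKK
KKKKKKKKK
After op 5 paint(3,8,W):
KBRKKKYKK
KBBRRRKKK
KBBRRRKKK
KKKKKKKKW
KKKKKKKKK
KKKKKGGRK
KKKKKKKKK
KKKKKKKKK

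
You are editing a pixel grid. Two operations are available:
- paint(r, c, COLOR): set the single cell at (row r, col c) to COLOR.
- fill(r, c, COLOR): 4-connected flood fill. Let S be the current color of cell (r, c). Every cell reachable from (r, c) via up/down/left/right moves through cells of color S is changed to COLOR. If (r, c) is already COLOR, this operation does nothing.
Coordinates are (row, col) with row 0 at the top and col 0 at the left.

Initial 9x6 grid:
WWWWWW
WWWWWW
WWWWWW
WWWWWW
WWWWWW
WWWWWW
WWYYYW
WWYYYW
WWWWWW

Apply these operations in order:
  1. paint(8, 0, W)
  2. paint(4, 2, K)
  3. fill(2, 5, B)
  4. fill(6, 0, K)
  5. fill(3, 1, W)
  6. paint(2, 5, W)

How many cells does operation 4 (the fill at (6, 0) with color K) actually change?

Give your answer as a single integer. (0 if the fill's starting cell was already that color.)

Answer: 47

Derivation:
After op 1 paint(8,0,W):
WWWWWW
WWWWWW
WWWWWW
WWWWWW
WWWWWW
WWWWWW
WWYYYW
WWYYYW
WWWWWW
After op 2 paint(4,2,K):
WWWWWW
WWWWWW
WWWWWW
WWWWWW
WWKWWW
WWWWWW
WWYYYW
WWYYYW
WWWWWW
After op 3 fill(2,5,B) [47 cells changed]:
BBBBBB
BBBBBB
BBBBBB
BBBBBB
BBKBBB
BBBBBB
BBYYYB
BBYYYB
BBBBBB
After op 4 fill(6,0,K) [47 cells changed]:
KKKKKK
KKKKKK
KKKKKK
KKKKKK
KKKKKK
KKKKKK
KKYYYK
KKYYYK
KKKKKK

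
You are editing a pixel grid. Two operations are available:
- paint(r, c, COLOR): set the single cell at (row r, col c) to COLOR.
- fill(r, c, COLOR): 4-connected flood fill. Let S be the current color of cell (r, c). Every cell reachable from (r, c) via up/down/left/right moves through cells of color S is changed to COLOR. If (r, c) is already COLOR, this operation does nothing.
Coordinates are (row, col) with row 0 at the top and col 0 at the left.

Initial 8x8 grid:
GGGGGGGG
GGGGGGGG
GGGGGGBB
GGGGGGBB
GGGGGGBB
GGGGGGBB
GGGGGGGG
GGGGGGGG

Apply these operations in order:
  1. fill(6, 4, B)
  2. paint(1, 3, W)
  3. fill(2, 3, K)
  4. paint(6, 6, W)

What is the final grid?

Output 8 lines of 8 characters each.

Answer: KKKKKKKK
KKKWKKKK
KKKKKKKK
KKKKKKKK
KKKKKKKK
KKKKKKKK
KKKKKKWK
KKKKKKKK

Derivation:
After op 1 fill(6,4,B) [56 cells changed]:
BBBBBBBB
BBBBBBBB
BBBBBBBB
BBBBBBBB
BBBBBBBB
BBBBBBBB
BBBBBBBB
BBBBBBBB
After op 2 paint(1,3,W):
BBBBBBBB
BBBWBBBB
BBBBBBBB
BBBBBBBB
BBBBBBBB
BBBBBBBB
BBBBBBBB
BBBBBBBB
After op 3 fill(2,3,K) [63 cells changed]:
KKKKKKKK
KKKWKKKK
KKKKKKKK
KKKKKKKK
KKKKKKKK
KKKKKKKK
KKKKKKKK
KKKKKKKK
After op 4 paint(6,6,W):
KKKKKKKK
KKKWKKKK
KKKKKKKK
KKKKKKKK
KKKKKKKK
KKKKKKKK
KKKKKKWK
KKKKKKKK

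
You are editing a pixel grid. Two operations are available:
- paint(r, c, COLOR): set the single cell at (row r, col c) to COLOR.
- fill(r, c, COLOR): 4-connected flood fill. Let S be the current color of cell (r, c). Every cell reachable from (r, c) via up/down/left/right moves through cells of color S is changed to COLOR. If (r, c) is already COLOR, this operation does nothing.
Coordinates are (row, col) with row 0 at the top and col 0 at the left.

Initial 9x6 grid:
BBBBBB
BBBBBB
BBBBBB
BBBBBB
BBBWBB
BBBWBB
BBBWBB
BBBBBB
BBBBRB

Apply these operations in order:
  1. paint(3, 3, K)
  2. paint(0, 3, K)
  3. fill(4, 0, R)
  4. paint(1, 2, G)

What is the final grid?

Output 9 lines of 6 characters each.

After op 1 paint(3,3,K):
BBBBBB
BBBBBB
BBBBBB
BBBKBB
BBBWBB
BBBWBB
BBBWBB
BBBBBB
BBBBRB
After op 2 paint(0,3,K):
BBBKBB
BBBBBB
BBBBBB
BBBKBB
BBBWBB
BBBWBB
BBBWBB
BBBBBB
BBBBRB
After op 3 fill(4,0,R) [48 cells changed]:
RRRKRR
RRRRRR
RRRRRR
RRRKRR
RRRWRR
RRRWRR
RRRWRR
RRRRRR
RRRRRR
After op 4 paint(1,2,G):
RRRKRR
RRGRRR
RRRRRR
RRRKRR
RRRWRR
RRRWRR
RRRWRR
RRRRRR
RRRRRR

Answer: RRRKRR
RRGRRR
RRRRRR
RRRKRR
RRRWRR
RRRWRR
RRRWRR
RRRRRR
RRRRRR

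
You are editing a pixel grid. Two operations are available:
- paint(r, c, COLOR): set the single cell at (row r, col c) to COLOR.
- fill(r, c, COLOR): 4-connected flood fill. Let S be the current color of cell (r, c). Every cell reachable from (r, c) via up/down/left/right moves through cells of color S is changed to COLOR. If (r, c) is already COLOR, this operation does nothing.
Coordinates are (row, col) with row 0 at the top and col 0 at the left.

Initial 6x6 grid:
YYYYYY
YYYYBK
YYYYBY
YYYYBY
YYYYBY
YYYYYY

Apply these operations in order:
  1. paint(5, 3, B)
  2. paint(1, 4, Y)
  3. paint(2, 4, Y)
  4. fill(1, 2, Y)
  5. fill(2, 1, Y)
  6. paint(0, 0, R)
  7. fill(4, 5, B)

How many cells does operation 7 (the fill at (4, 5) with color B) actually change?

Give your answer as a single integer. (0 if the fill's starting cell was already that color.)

After op 1 paint(5,3,B):
YYYYYY
YYYYBK
YYYYBY
YYYYBY
YYYYBY
YYYBYY
After op 2 paint(1,4,Y):
YYYYYY
YYYYYK
YYYYBY
YYYYBY
YYYYBY
YYYBYY
After op 3 paint(2,4,Y):
YYYYYY
YYYYYK
YYYYYY
YYYYBY
YYYYBY
YYYBYY
After op 4 fill(1,2,Y) [0 cells changed]:
YYYYYY
YYYYYK
YYYYYY
YYYYBY
YYYYBY
YYYBYY
After op 5 fill(2,1,Y) [0 cells changed]:
YYYYYY
YYYYYK
YYYYYY
YYYYBY
YYYYBY
YYYBYY
After op 6 paint(0,0,R):
RYYYYY
YYYYYK
YYYYYY
YYYYBY
YYYYBY
YYYBYY
After op 7 fill(4,5,B) [31 cells changed]:
RBBBBB
BBBBBK
BBBBBB
BBBBBB
BBBBBB
BBBBBB

Answer: 31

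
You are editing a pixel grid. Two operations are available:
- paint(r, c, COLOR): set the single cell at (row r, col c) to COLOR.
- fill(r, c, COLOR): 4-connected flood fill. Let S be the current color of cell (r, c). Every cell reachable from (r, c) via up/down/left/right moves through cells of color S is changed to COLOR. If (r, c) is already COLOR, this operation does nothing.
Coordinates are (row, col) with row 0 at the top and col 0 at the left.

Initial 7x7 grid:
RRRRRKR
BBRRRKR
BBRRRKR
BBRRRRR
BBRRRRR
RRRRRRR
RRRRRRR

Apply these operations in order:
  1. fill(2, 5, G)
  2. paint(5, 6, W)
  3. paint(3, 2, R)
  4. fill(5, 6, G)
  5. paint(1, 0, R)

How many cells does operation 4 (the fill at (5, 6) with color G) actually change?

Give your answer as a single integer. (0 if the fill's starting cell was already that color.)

Answer: 1

Derivation:
After op 1 fill(2,5,G) [3 cells changed]:
RRRRRGR
BBRRRGR
BBRRRGR
BBRRRRR
BBRRRRR
RRRRRRR
RRRRRRR
After op 2 paint(5,6,W):
RRRRRGR
BBRRRGR
BBRRRGR
BBRRRRR
BBRRRRR
RRRRRRW
RRRRRRR
After op 3 paint(3,2,R):
RRRRRGR
BBRRRGR
BBRRRGR
BBRRRRR
BBRRRRR
RRRRRRW
RRRRRRR
After op 4 fill(5,6,G) [1 cells changed]:
RRRRRGR
BBRRRGR
BBRRRGR
BBRRRRR
BBRRRRR
RRRRRRG
RRRRRRR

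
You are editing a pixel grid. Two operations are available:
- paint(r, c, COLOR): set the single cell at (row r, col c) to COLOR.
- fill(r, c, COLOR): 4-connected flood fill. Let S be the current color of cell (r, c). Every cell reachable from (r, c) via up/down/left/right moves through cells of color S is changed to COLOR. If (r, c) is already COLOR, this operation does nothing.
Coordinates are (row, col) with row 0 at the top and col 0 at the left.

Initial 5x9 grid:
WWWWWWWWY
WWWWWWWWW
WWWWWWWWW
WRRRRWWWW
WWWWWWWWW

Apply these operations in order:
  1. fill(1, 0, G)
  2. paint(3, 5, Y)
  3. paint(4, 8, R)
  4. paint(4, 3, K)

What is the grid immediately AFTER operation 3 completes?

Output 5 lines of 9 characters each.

After op 1 fill(1,0,G) [40 cells changed]:
GGGGGGGGY
GGGGGGGGG
GGGGGGGGG
GRRRRGGGG
GGGGGGGGG
After op 2 paint(3,5,Y):
GGGGGGGGY
GGGGGGGGG
GGGGGGGGG
GRRRRYGGG
GGGGGGGGG
After op 3 paint(4,8,R):
GGGGGGGGY
GGGGGGGGG
GGGGGGGGG
GRRRRYGGG
GGGGGGGGR

Answer: GGGGGGGGY
GGGGGGGGG
GGGGGGGGG
GRRRRYGGG
GGGGGGGGR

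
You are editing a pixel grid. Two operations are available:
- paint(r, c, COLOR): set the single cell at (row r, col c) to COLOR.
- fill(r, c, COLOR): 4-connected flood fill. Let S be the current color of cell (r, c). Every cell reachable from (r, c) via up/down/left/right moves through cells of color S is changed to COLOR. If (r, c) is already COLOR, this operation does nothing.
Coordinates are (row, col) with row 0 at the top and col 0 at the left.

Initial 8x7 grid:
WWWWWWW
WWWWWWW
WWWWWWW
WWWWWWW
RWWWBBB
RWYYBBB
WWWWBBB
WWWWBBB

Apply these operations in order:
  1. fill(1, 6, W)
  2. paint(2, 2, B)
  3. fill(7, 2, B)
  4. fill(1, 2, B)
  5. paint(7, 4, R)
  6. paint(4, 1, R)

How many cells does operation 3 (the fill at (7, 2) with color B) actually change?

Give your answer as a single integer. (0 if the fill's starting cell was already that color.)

After op 1 fill(1,6,W) [0 cells changed]:
WWWWWWW
WWWWWWW
WWWWWWW
WWWWWWW
RWWWBBB
RWYYBBB
WWWWBBB
WWWWBBB
After op 2 paint(2,2,B):
WWWWWWW
WWWWWWW
WWBWWWW
WWWWWWW
RWWWBBB
RWYYBBB
WWWWBBB
WWWWBBB
After op 3 fill(7,2,B) [39 cells changed]:
BBBBBBB
BBBBBBB
BBBBBBB
BBBBBBB
RBBBBBB
RBYYBBB
BBBBBBB
BBBBBBB

Answer: 39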